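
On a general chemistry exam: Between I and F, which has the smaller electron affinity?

I

EA tends to increase across a period and decrease down a group, though the pattern is less regular than for IE or radius.
All are in group 17, so electron affinity increases up the group.
So I has the smaller electron affinity (I < F).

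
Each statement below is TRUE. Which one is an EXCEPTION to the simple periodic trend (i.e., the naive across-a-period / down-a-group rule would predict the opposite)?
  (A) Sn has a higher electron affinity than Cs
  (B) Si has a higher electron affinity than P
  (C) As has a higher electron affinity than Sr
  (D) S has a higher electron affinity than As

(B)

The general trend: electron affinity increases across a period and decreases down a group.
(A) Sn (period 5, group 14) vs Cs (period 6, group 1): the stated order agrees with the simple trend.
(B) Si (period 3, group 14) vs P (period 3, group 15): the stated order contradicts the simple trend.
(C) As (period 4, group 15) vs Sr (period 5, group 2): the stated order agrees with the simple trend.
(D) S (period 3, group 16) vs As (period 4, group 15): the stated order agrees with the simple trend.
The exception is (B): adding an electron to P's half-filled 3p³ is unfavourable, so Si (3p²) has the more exothermic EA.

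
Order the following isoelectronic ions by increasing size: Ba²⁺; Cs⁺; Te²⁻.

Ba²⁺ < Cs⁺ < Te²⁻

All of these have 54 electrons, so size is governed by nuclear charge alone: the more protons, the stronger the pull on the same electron cloud, and the smaller the ion.
Nuclear charges: Ba²⁺ (Z=56), Cs⁺ (Z=55), Te²⁻ (Z=52).
Smallest to largest: Ba²⁺ < Cs⁺ < Te²⁻.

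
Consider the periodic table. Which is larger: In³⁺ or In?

Forming In³⁺ removes 3 electrons from In. Fewer electrons for the same nuclear charge means less shielding and a higher Z_eff on the remaining electrons, and for main-group metals the entire outer shell is lost.
A cation is smaller than its parent atom: In³⁺ < In.

In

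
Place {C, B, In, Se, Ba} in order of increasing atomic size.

B is in period 2, group 13; C is in period 2, group 14; Se is in period 4, group 16; In is in period 5, group 13; Ba is in period 6, group 2.
Moving right in a period, electrons are added to the same shell under a stronger nuclear pull, so atoms get smaller; moving down, a new shell is opened and atoms get larger.
Here both period and group differ, so the two effects have to be weighed against each other.
B > C: both are in period 2; the period trend gives B the larger value.
Se > B: period and group pull opposite ways; the down-group shift dominates (116 vs 85 pm).
In > Se: relative to Se, both the across-period and down-group shifts push In's atomic radius up.
Ba > In: relative to In, both the across-period and down-group shifts push Ba's atomic radius up.
Approximate values (pm): B 85, C 75, Se 116, In 142, Ba 196.
So from smallest to largest: C < B < Se < In < Ba.

C < B < Se < In < Ba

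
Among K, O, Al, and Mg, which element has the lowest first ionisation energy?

O is in period 2, group 16; Mg is in period 3, group 2; Al is in period 3, group 13; K is in period 4, group 1.
Removing the outermost electron gets harder across a period and easier down a group.
Neither a single period nor a single group — weigh both effects.
Al > K: both effects reinforce here, so Al is clearly the higher of the two.
Mg > Al: this pair runs against the simple trend — see the exception note.
O > Mg: relative to Mg, both the across-period and down-group shifts push O's first ionization energy up.
Note the exception: Mg has a higher first ionization energy than Al, contrary to the simple trend — Al's single 3p electron is easier to remove than one from Mg's filled 3s².
Tabulated first ionization energy (kJ/mol): O 1314, Mg 738, Al 578, K 419.
The lowest first ionisation energy among these belongs to K.

K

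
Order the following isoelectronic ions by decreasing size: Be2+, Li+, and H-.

H-, Li+, Be2+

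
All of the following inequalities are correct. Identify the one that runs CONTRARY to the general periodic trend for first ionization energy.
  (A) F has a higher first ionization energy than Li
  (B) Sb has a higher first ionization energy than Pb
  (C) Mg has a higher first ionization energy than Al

The general trend: first ionization energy increases across a period and decreases down a group.
(A) F (period 2, group 17) vs Li (period 2, group 1): the stated order agrees with the simple trend.
(B) Sb (period 5, group 15) vs Pb (period 6, group 14): the stated order agrees with the simple trend.
(C) Mg (period 3, group 2) vs Al (period 3, group 13): the stated order contradicts the simple trend.
The exception is (C): Al's single 3p electron is easier to remove than one from Mg's filled 3s².

(C)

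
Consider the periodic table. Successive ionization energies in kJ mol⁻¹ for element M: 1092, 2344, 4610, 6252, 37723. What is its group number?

Look for the largest jump between consecutive ionization energies: IE5/IE4 ≈ 6.0, far larger than any earlier ratio.
That jump marks the point where a core electron is being removed. So the atom has 4 valence electrons.
A main-group element with 4 valence electrons is in group 14.

Group 14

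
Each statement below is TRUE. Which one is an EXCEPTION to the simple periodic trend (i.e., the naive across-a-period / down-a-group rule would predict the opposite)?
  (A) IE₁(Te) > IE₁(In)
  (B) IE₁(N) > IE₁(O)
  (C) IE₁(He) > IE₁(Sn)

(B)

The general trend: IE₁ increases across a period and decreases down a group.
(A) Te (period 5, group 16) vs In (period 5, group 13): the stated order agrees with the simple trend.
(B) N (period 2, group 15) vs O (period 2, group 16): the stated order contradicts the simple trend.
(C) He (period 1, group 18) vs Sn (period 5, group 14): the stated order agrees with the simple trend.
The exception is (B): pairing an electron in O's 2p⁴ costs repulsion energy, so O ionizes more easily than half-filled N (2p³).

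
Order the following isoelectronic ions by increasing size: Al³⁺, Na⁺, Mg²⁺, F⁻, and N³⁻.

All of these have 10 electrons, so size is governed by nuclear charge alone: the more protons, the stronger the pull on the same electron cloud, and the smaller the ion.
Nuclear charges: Al³⁺ (Z=13), Mg²⁺ (Z=12), Na⁺ (Z=11), F⁻ (Z=9), N³⁻ (Z=7).
Smallest to largest: Al³⁺ < Mg²⁺ < Na⁺ < F⁻ < N³⁻.

Al³⁺ < Mg²⁺ < Na⁺ < F⁻ < N³⁻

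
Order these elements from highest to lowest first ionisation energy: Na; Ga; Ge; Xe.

Xe, Ge, Ga, Na

Na is in period 3, group 1; Ga is in period 4, group 13; Ge is in period 4, group 14; Xe is in period 5, group 18.
IE₁ increases left→right with effective nuclear charge and decreases top→bottom as the valence shell moves farther out.
Here both period and group differ, so the two effects have to be weighed against each other.
Ga > Na: the two effects oppose for this pair; the across-period effect wins (579 vs 496 kJ/mol).
Ge > Ga: both are in period 4; the period trend gives Ge the larger value.
Xe > Ge: the two effects oppose for this pair; the across-period effect wins (1170 vs 762 kJ/mol).
Tabulated first ionization energy (kJ/mol): Na 496, Ga 579, Ge 762, Xe 1170.
So from highest to lowest: Xe > Ge > Ga > Na.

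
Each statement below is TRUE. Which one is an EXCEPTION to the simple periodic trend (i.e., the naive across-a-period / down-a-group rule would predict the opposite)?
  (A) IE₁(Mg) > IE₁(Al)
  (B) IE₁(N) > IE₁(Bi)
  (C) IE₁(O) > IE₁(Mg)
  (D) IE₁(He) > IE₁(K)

(A)

The general trend: first ionisation energy increases across a period and decreases down a group.
(A) Mg (period 3, group 2) vs Al (period 3, group 13): the stated order contradicts the simple trend.
(B) N (period 2, group 15) vs Bi (period 6, group 15): the stated order agrees with the simple trend.
(C) O (period 2, group 16) vs Mg (period 3, group 2): the stated order agrees with the simple trend.
(D) He (period 1, group 18) vs K (period 4, group 1): the stated order agrees with the simple trend.
The exception is (A): Al's single 3p electron is easier to remove than one from Mg's filled 3s².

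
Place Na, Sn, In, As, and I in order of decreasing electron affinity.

I > Sn > As > Na > In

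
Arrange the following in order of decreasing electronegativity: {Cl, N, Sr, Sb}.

N is in period 2, group 15; Cl is in period 3, group 17; Sr is in period 5, group 2; Sb is in period 5, group 15.
EN rises left→right (higher Z_eff, smaller atoms) and falls top→bottom (larger, more shielded atoms).
Neither a single period nor a single group — weigh both effects.
Sb > Sr: Sb lies to the right of Sr in period 5, so the across-period effect alone puts Sb higher.
N > Sb: N sits above Sb in group 15, so the down-group effect alone puts N higher.
Cl > N: period and group pull opposite ways; the across-period shift dominates (3.16 vs 3.04).
For reference (Pauling): N 3.04, Cl 3.16, Sr 0.95, Sb 2.05.
So from highest to lowest: Cl > N > Sb > Sr.

Cl > N > Sb > Sr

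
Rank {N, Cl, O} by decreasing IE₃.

O > N > Cl

Consider each +2 ion: N²⁺ still has 3 valence electrons; Cl²⁺ still has 5 valence electrons; O²⁺ still has 4 valence electrons.
All are still removing valence electrons, so compare the +2 ions as you would atoms: IE_3 generally rises across a period (higher Z_eff) and falls down a group (larger shell), subject to the usual subshell exceptions.
Valence configurations: N²⁺ [He]2s²2p¹, Cl²⁺ [Ne]3s²3p³, O²⁺ [He]2s²2p².
The numbers (kJ/mol): N 4578, Cl 3822, O 5300.
Overall IE_3 order: Cl < N < O.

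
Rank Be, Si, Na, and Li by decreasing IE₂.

Li > Na > Be > Si

IE_2 is the cost of taking one more electron from the +1 cation: Be⁺ still has 1 valence electron; Si⁺ still has 3 valence electrons; Na⁺ is the bare [Ne] core; Li⁺ is the bare [He] core.
Pulling an electron out of a noble-gas core costs far more than removing a remaining valence electron, so Na and Li sit at the high end of IE_2.
Valence configurations: Be⁺ [He]2s¹, Si⁺ [Ne]3s²3p¹.
The numbers (kJ/mol): Be 1757, Si 1577, Na 4562, Li 7298.
Hence IE_2: Si < Be < Na < Li.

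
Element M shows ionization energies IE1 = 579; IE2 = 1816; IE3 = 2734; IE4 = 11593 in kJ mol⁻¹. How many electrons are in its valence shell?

Look for the largest jump between consecutive ionization energies: IE4/IE3 ≈ 4.2, far larger than any earlier ratio.
That jump marks the point where a core electron is being removed. So the atom has 3 valence electrons.

3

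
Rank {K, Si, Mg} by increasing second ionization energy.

Mg, Si, K

IE_2 is the cost of taking one more electron from the +1 cation: K⁺ is the bare [Ar] core; Si⁺ still has 3 valence electrons; Mg⁺ still has 1 valence electron.
Breaking into a closed-shell core is much more expensive than removing a leftover valence electron — K has the largest IE_2 here.
Valence configurations: Si⁺ [Ne]3s²3p¹, Mg⁺ [Ne]3s¹.
The numbers (kJ/mol): K 3052, Si 1577, Mg 1451.
Hence IE_2: Mg < Si < K.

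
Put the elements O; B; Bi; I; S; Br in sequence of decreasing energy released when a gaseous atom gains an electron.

Br > I > S > O > Bi > B

B is in period 2, group 13; O is in period 2, group 16; S is in period 3, group 16; Br is in period 4, group 17; I is in period 5, group 17; Bi is in period 6, group 15.
Electron affinity generally becomes more exothermic across a period toward the halogens and less exothermic down a group.
Neither a single period nor a single group — weigh both effects.
Bi > B: period and group pull opposite ways; the across-period shift dominates (91 vs 27 kJ/mol).
O > Bi: both effects reinforce here, so O is clearly the higher of the two.
S > O: this pair runs against the simple trend — see the exception note.
I > S: the two effects oppose for this pair; the across-period effect wins (295 vs 200 kJ/mol).
Br > I: Br sits above I in group 17, so the down-group effect alone puts Br higher.
Note the exception: S has a higher electron affinity than O, contrary to the simple trend — the compact 2p subshell of O repels the added electron more than S's larger 3p does.
Tabulated electron affinity (kJ/mol): B 27, O 141, S 200, Br 325, I 295, Bi 91.
So from highest to lowest: Br > I > S > O > Bi > B.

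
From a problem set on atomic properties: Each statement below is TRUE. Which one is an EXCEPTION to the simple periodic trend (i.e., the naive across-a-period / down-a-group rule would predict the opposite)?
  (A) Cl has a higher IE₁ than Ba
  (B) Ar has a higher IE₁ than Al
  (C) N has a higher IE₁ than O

The general trend: IE₁ increases across a period and decreases down a group.
(A) Cl (period 3, group 17) vs Ba (period 6, group 2): the stated order agrees with the simple trend.
(B) Ar (period 3, group 18) vs Al (period 3, group 13): the stated order agrees with the simple trend.
(C) N (period 2, group 15) vs O (period 2, group 16): the stated order contradicts the simple trend.
The exception is (C): pairing an electron in O's 2p⁴ costs repulsion energy, so O ionizes more easily than half-filled N (2p³).

(C)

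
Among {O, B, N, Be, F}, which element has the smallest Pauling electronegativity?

Be is in period 2, group 2; B is in period 2, group 13; N is in period 2, group 15; O is in period 2, group 16; F is in period 2, group 17.
Electronegativity increases across a period and decreases down a group, tracking effective nuclear charge and atomic size.
All lie in period 2, so electronegativity increases left to right.
The smallest Pauling electronegativity among these belongs to Be.

Be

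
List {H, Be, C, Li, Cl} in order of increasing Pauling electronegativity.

Li < Be < H < C < Cl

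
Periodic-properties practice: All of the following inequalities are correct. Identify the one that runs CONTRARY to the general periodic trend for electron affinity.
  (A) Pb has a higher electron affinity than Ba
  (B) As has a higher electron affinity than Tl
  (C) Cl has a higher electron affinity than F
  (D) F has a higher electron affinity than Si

(C)

The general trend: electron affinity increases across a period and decreases down a group.
(A) Pb (period 6, group 14) vs Ba (period 6, group 2): the stated order agrees with the simple trend.
(B) As (period 4, group 15) vs Tl (period 6, group 13): the stated order agrees with the simple trend.
(C) Cl (period 3, group 17) vs F (period 2, group 17): the stated order contradicts the simple trend.
(D) F (period 2, group 17) vs Si (period 3, group 14): the stated order agrees with the simple trend.
The exception is (C): F's small 2p subshell makes the incoming electron feel strong e⁻–e⁻ repulsion, so Cl actually releases more energy on gaining an electron.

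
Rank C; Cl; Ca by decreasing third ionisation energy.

Consider each +2 ion: C²⁺ still has 2 valence electrons; Cl²⁺ still has 5 valence electrons; Ca²⁺ is the bare [Ar] core.
Breaking into a closed-shell core is much more expensive than removing a leftover valence electron — Ca has the largest IE_3 here.
Valence configurations: C²⁺ [He]2s², Cl²⁺ [Ne]3s²3p³.
Approximate IE_3 values (kJ/mol): C 4620, Cl 3822, Ca 4912.
Overall IE_3 order: Cl < C < Ca.

Ca > C > Cl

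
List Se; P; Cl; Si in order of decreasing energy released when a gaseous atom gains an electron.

Si is in period 3, group 14; P is in period 3, group 15; Cl is in period 3, group 17; Se is in period 4, group 16.
EA tends to increase across a period and decrease down a group, though the pattern is less regular than for IE or radius.
Neither a single period nor a single group — weigh both effects.
Si > P: this pair runs against the simple trend — see the exception note.
Se > Si: the two effects oppose for this pair; the across-period effect wins (195 vs 134 kJ/mol).
Cl > Se: relative to Se, both the across-period and down-group shifts push Cl's electron affinity up.
Note the exception: Si has a higher electron affinity than P, contrary to the simple trend — adding an electron to P's half-filled 3p³ is unfavourable, so Si (3p²) has the more exothermic EA.
Approximate values (kJ/mol): Si 134, P 72, Cl 349, Se 195.
So from highest to lowest: Cl > Se > Si > P.

Cl > Se > Si > P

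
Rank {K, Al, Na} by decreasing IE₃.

Na > K > Al

IE_3 is the cost of taking one more electron from the +2 cation: K²⁺ is already 1 electron into the core; Al²⁺ still has 1 valence electron; Na²⁺ is already 1 electron into the core.
Pulling an electron out of a noble-gas core costs far more than removing a remaining valence electron, so K and Na sit at the high end of IE_3.
Approximate IE_3 values (kJ/mol): K 4420, Al 2745, Na 6910.
Hence IE_3: Al < K < Na.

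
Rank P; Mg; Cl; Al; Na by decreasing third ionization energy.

Mg, Na, Cl, P, Al

After 2 electrons have been removed, what remains? P²⁺ still has 3 valence electrons; Mg²⁺ is the bare [Ne] core; Cl²⁺ still has 5 valence electrons; Al²⁺ still has 1 valence electron; Na²⁺ is already 1 electron into the core.
Pulling an electron out of a noble-gas core costs far more than removing a remaining valence electron, so Na and Mg sit at the high end of IE_3.
Valence configurations: P²⁺ [Ne]3s²3p¹, Cl²⁺ [Ne]3s²3p³, Al²⁺ [Ne]3s¹.
Tabulated IE_3 (kJ/mol): P 2914, Mg 7733, Cl 3822, Al 2745, Na 6910.
Putting it together, IE_3: Al < P < Cl < Na < Mg.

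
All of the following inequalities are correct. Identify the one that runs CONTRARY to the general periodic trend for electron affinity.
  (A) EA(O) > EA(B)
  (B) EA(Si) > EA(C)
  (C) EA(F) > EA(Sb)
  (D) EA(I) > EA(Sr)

The general trend: electron affinity increases across a period and decreases down a group.
(A) O (period 2, group 16) vs B (period 2, group 13): the stated order agrees with the simple trend.
(B) Si (period 3, group 14) vs C (period 2, group 14): the stated order contradicts the simple trend.
(C) F (period 2, group 17) vs Sb (period 5, group 15): the stated order agrees with the simple trend.
(D) I (period 5, group 17) vs Sr (period 5, group 2): the stated order agrees with the simple trend.
The exception is (B): Si's larger, more diffuse 3p orbitals accept an added electron slightly more readily than C's compact 2p.

(B)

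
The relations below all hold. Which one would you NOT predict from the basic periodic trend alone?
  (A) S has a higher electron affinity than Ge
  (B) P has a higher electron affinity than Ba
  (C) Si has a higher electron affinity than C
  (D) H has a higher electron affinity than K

(C)

The general trend: electron affinity increases across a period and decreases down a group.
(A) S (period 3, group 16) vs Ge (period 4, group 14): the stated order agrees with the simple trend.
(B) P (period 3, group 15) vs Ba (period 6, group 2): the stated order agrees with the simple trend.
(C) Si (period 3, group 14) vs C (period 2, group 14): the stated order contradicts the simple trend.
(D) H (period 1, group 1) vs K (period 4, group 1): the stated order agrees with the simple trend.
The exception is (C): Si's larger, more diffuse 3p orbitals accept an added electron slightly more readily than C's compact 2p.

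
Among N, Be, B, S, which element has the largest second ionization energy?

N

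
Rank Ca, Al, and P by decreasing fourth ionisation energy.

Al > Ca > P

Consider each +3 ion: Ca³⁺ is already 1 electron into the core; Al³⁺ is the bare [Ne] core; P³⁺ still has 2 valence electrons.
Pulling an electron out of a noble-gas core costs far more than removing a remaining valence electron, so Ca and Al sit at the high end of IE_4.
Tabulated IE_4 (kJ/mol): Ca 6491, Al 11577, P 4964.
Putting it together, IE_4: P < Ca < Al.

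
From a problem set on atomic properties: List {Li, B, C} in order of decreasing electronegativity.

C, B, Li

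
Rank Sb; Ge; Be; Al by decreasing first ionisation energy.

Be is in period 2, group 2; Al is in period 3, group 13; Ge is in period 4, group 14; Sb is in period 5, group 15.
First ionization energy rises across a period (greater Z_eff holds electrons more tightly) and falls down a group (valence electrons are farther from the nucleus).
A diagonal step moves right (one effect) and down (the opposite effect) at once.
Ge > Al: the two effects oppose for this pair; the across-period effect wins (762 vs 578 kJ/mol).
Sb > Ge: the two effects oppose for this pair; the across-period effect wins (831 vs 762 kJ/mol).
Be > Sb: period and group pull opposite ways; the down-group shift dominates (900 vs 831 kJ/mol).
Approximate values (kJ/mol): Be 900, Al 578, Ge 762, Sb 831.
So from highest to lowest: Be > Sb > Ge > Al.

Be > Sb > Ge > Al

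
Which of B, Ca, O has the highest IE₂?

O

After 1 electron has been removed, what remains? B⁺ still has 2 valence electrons; Ca⁺ still has 1 valence electron; O⁺ still has 5 valence electrons.
All are still removing valence electrons, so compare the +1 ions as you would atoms: IE_2 generally rises across a period (higher Z_eff) and falls down a group (larger shell), subject to the usual subshell exceptions.
Valence configurations: B⁺ [He]2s², Ca⁺ [Ar]4s¹, O⁺ [He]2s²2p³.
Approximate IE_2 values (kJ/mol): B 2427, Ca 1145, O 3388.
So the second ionization energies run Ca < B < O.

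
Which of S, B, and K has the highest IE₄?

The fourth ionization energy removes an electron from the +3 ion. For each element: S³⁺ still has 3 valence electrons; B³⁺ is the bare [He] core; K³⁺ is already 2 electrons into the core.
Core electrons are held far more tightly than valence electrons, so K and B top the IE_4 order.
Tabulated IE_4 (kJ/mol): S 4556, B 25026, K 5877.
So the fourth ionization energies run S < K < B.

B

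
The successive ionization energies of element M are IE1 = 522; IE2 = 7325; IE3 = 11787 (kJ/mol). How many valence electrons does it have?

1

Look for the largest jump between consecutive ionization energies: IE2/IE1 ≈ 14.0, far larger than any earlier ratio.
That jump marks the point where a core electron is being removed. So the atom has 1 valence electron.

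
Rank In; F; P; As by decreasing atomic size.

In, As, P, F

F is in period 2, group 17; P is in period 3, group 15; As is in period 4, group 15; In is in period 5, group 13.
Atomic radius shrinks across a period as nuclear charge pulls the same shell inward, and grows down a group as new shells are added.
Neither a single period nor a single group — weigh both effects.
P > F: both effects reinforce here, so P is clearly the larger of the two.
As > P: As sits below P in group 15, so the down-group effect alone puts As larger.
In > As: both effects reinforce here, so In is clearly the larger of the two.
Tabulated atomic radius (pm): F 64, P 111, As 121, In 142.
So from largest to smallest: In > As > P > F.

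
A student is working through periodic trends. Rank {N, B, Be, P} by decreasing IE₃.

The third ionization energy removes an electron from the +2 ion. For each element: N²⁺ still has 3 valence electrons; B²⁺ still has 1 valence electron; Be²⁺ is the bare [He] core; P²⁺ still has 3 valence electrons.
Core electrons are held far more tightly than valence electrons, so Be tops the IE_3 order.
Valence configurations: N²⁺ [He]2s²2p¹, B²⁺ [He]2s¹, P²⁺ [Ne]3s²3p¹.
Tabulated IE_3 (kJ/mol): N 4578, B 3660, Be 14849, P 2914.
Overall IE_3 order: P < B < N < Be.

Be > N > B > P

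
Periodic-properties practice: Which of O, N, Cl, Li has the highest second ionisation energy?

Li

After 1 electron has been removed, what remains? O⁺ still has 5 valence electrons; N⁺ still has 4 valence electrons; Cl⁺ still has 6 valence electrons; Li⁺ is the bare [He] core.
Breaking into a closed-shell core is much more expensive than removing a leftover valence electron — Li has the largest IE_2 here.
Valence configurations: O⁺ [He]2s²2p³, N⁺ [He]2s²2p², Cl⁺ [Ne]3s²3p⁴.
The numbers (kJ/mol): O 3388, N 2856, Cl 2298, Li 7298.
Hence IE_2: Cl < N < O < Li.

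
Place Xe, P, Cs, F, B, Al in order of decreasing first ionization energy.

F > Xe > P > B > Al > Cs

IE₁ increases left→right with effective nuclear charge and decreases top→bottom as the valence shell moves farther out.
These span different periods and groups, so the two trends combine.
Al > Cs: relative to Cs, both the across-period and down-group shifts push Al's first ionization energy up.
B > Al: they share group 13; the group trend gives B the larger value.
P > B: the two effects oppose for this pair; the across-period effect wins (1012 vs 801 kJ/mol).
Xe > P: the two effects oppose for this pair; the across-period effect wins (1170 vs 1012 kJ/mol).
F > Xe: period and group pull opposite ways; the down-group shift dominates (1681 vs 1170 kJ/mol).
Approximate values (kJ/mol): B 801, F 1681, Al 578, P 1012, Xe 1170, Cs 376.
So from highest to lowest: F > Xe > P > B > Al > Cs.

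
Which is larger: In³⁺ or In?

Forming In³⁺ removes 3 electrons from In. Fewer electrons for the same nuclear charge means less shielding and a higher Z_eff on the remaining electrons, and for main-group metals the entire outer shell is lost.
A cation is smaller than its parent atom: In³⁺ < In.

In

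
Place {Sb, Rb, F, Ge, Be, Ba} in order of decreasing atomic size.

Rb > Ba > Sb > Ge > Be > F

Be is in period 2, group 2; F is in period 2, group 17; Ge is in period 4, group 14; Rb is in period 5, group 1; Sb is in period 5, group 15; Ba is in period 6, group 2.
Across a period the added protons contract the valence shell; down a group each new principal shell makes the atom larger.
Neither a single period nor a single group — weigh both effects.
Be > F: Be lies to the left of F in period 2, so the across-period effect alone puts Be larger.
Ge > Be: period and group pull opposite ways; the down-group shift dominates (121 vs 102 pm).
Sb > Ge: period and group pull opposite ways; the down-group shift dominates (140 vs 121 pm).
Ba > Sb: relative to Sb, both the across-period and down-group shifts push Ba's atomic radius up.
Rb > Ba: the two effects oppose for this pair; the across-period effect wins (210 vs 196 pm).
Approximate values (pm): Be 102, F 64, Ge 121, Rb 210, Sb 140, Ba 196.
So from largest to smallest: Rb > Ba > Sb > Ge > Be > F.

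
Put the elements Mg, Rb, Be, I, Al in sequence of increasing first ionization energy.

Across a period the outer electron is held more tightly (higher IE₁); down a group it sits in a higher shell, more shielded, and comes off more easily.
These span different periods and groups, so the two trends combine.
Al > Rb: both effects reinforce here, so Al is clearly the higher of the two.
Mg > Al: this pair runs against the simple trend — see the exception note.
Be > Mg: they share group 2; the group trend gives Be the larger value.
I > Be: the two effects oppose for this pair; the across-period effect wins (1008 vs 900 kJ/mol).
Note the exception: Mg has a higher first ionization energy than Al, contrary to the simple trend — Al's single 3p electron is easier to remove than one from Mg's filled 3s².
Approximate values (kJ/mol): Be 900, Mg 738, Al 578, Rb 403, I 1008.
So from lowest to highest: Rb < Al < Mg < Be < I.

Rb < Al < Mg < Be < I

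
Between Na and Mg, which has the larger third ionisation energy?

Mg

Consider each +2 ion: Na²⁺ is already 1 electron into the core; Mg²⁺ is the bare [Ne] core.
All of these are removing an electron from a noble-gas core or deeper; the smaller core (lower principal quantum number) is held far more tightly, and within a period the higher nuclear charge binds the same core more tightly.
Tabulated IE_3 (kJ/mol): Na 6910, Mg 7733.
Putting it together, IE_3: Na < Mg.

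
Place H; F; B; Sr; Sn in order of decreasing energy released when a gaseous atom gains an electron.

F, Sn, H, B, Sr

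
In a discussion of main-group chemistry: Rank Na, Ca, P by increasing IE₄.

P, Ca, Na

After 3 electrons have been removed, what remains? Na³⁺ is already 2 electrons into the core; Ca³⁺ is already 1 electron into the core; P³⁺ still has 2 valence electrons.
Breaking into a closed-shell core is much more expensive than removing a leftover valence electron — Ca and Na have the largest IE_4 here.
Approximate IE_4 values (kJ/mol): Na 9543, Ca 6491, P 4964.
Overall IE_4 order: P < Ca < Na.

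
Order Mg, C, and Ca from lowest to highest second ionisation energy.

IE_2 is the cost of taking one more electron from the +1 cation: Mg⁺ still has 1 valence electron; C⁺ still has 3 valence electrons; Ca⁺ still has 1 valence electron.
All are still removing valence electrons, so compare the +1 ions as you would atoms: IE_2 generally rises across a period (higher Z_eff) and falls down a group (larger shell), subject to the usual subshell exceptions.
Valence configurations: Mg⁺ [Ne]3s¹, C⁺ [He]2s²2p¹, Ca⁺ [Ar]4s¹.
The numbers (kJ/mol): Mg 1451, C 2353, Ca 1145.
So the second ionization energies run Ca < Mg < C.

Ca < Mg < C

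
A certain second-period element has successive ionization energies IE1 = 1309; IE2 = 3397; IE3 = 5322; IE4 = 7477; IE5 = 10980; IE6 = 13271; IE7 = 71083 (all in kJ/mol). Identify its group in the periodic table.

Look for the largest jump between consecutive ionization energies: IE7/IE6 ≈ 5.4, far larger than any earlier ratio.
That jump marks the point where a core electron is being removed. So the atom has 6 valence electrons.
A main-group element with 6 valence electrons is in group 16.

Group 16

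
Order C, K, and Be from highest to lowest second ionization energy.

K, C, Be

The second ionization energy removes an electron from the +1 ion. For each element: C⁺ still has 3 valence electrons; K⁺ is the bare [Ar] core; Be⁺ still has 1 valence electron.
Breaking into a closed-shell core is much more expensive than removing a leftover valence electron — K has the largest IE_2 here.
Valence configurations: C⁺ [He]2s²2p¹, Be⁺ [He]2s¹.
The numbers (kJ/mol): C 2353, K 3052, Be 1757.
Hence IE_2: Be < C < K.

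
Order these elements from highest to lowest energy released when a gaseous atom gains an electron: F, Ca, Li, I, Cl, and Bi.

Cl > F > I > Bi > Li > Ca

Li is in period 2, group 1; F is in period 2, group 17; Cl is in period 3, group 17; Ca is in period 4, group 2; I is in period 5, group 17; Bi is in period 6, group 15.
EA tends to increase across a period and decrease down a group, though the pattern is less regular than for IE or radius.
Here both period and group differ, so the two effects have to be weighed against each other.
Li > Ca: period and group pull opposite ways; the down-group shift dominates (60 vs 2 kJ/mol).
Bi > Li: period and group pull opposite ways; the across-period shift dominates (91 vs 60 kJ/mol).
I > Bi: relative to Bi, both the across-period and down-group shifts push I's electron affinity up.
F > I: they share group 17; the group trend gives F the larger value.
Cl > F: this pair runs against the simple trend — see the exception note.
Note the exception: Cl has a higher electron affinity than F, contrary to the simple trend — F's small 2p subshell makes the incoming electron feel strong e⁻–e⁻ repulsion, so Cl actually releases more energy on gaining an electron.
Approximate values (kJ/mol): Li 60, F 328, Cl 349, Ca 2, I 295, Bi 91.
So from highest to lowest: Cl > F > I > Bi > Li > Ca.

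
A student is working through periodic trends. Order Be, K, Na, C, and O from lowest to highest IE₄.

K < C < O < Na < Be

After 3 electrons have been removed, what remains? Be³⁺ is already 1 electron into the core; K³⁺ is already 2 electrons into the core; Na³⁺ is already 2 electrons into the core; C³⁺ still has 1 valence electron; O³⁺ still has 3 valence electrons.
Usually core removal costs more than valence removal, but here the competition is close: a tightly held n=2 valence electron can cost more to remove than an n=3 core electron, so the actual values have to decide it.
Valence configurations: C³⁺ [He]2s¹, O³⁺ [He]2s²2p¹.
The numbers (kJ/mol): Be 21007, K 5877, Na 9543, C 6223, O 7469.
Putting it together, IE_4: K < C < O < Na < Be.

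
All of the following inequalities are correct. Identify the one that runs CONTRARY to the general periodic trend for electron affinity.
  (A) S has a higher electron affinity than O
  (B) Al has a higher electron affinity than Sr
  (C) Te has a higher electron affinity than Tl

(A)

The general trend: electron affinity increases across a period and decreases down a group.
(A) S (period 3, group 16) vs O (period 2, group 16): the stated order contradicts the simple trend.
(B) Al (period 3, group 13) vs Sr (period 5, group 2): the stated order agrees with the simple trend.
(C) Te (period 5, group 16) vs Tl (period 6, group 13): the stated order agrees with the simple trend.
The exception is (A): the compact 2p subshell of O repels the added electron more than S's larger 3p does.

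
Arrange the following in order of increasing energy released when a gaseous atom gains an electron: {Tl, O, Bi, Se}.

Tl < Bi < O < Se

O is in period 2, group 16; Se is in period 4, group 16; Tl is in period 6, group 13; Bi is in period 6, group 15.
Adding an electron releases more energy for atoms nearer the top right (short of the noble gases).
These span different periods and groups, so the two trends combine.
Bi > Tl: both are in period 6; the period trend gives Bi the larger value.
O > Bi: both effects reinforce here, so O is clearly the higher of the two.
Se > O: this pair runs against the simple trend — see the exception note.
Note the exception: Se has a higher electron affinity than O, contrary to the simple trend — O's compact 2p subshell gives strong electron–electron repulsion on the added electron.
For reference (kJ/mol): O 141, Se 195, Tl 19, Bi 91.
So from lowest to highest: Tl < Bi < O < Se.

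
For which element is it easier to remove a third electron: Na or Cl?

Cl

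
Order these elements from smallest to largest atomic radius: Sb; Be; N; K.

N, Be, Sb, K

Be is in period 2, group 2; N is in period 2, group 15; K is in period 4, group 1; Sb is in period 5, group 15.
Moving right in a period, electrons are added to the same shell under a stronger nuclear pull, so atoms get smaller; moving down, a new shell is opened and atoms get larger.
Here both period and group differ, so the two effects have to be weighed against each other.
Be > N: both are in period 2; the period trend gives Be the larger value.
Sb > Be: the two effects oppose for this pair; the down-group effect wins (140 vs 102 pm).
K > Sb: the two effects oppose for this pair; the across-period effect wins (196 vs 140 pm).
For reference (pm): Be 102, N 71, K 196, Sb 140.
So from smallest to largest: N < Be < Sb < K.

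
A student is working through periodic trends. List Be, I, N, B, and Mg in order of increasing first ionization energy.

Mg < B < Be < I < N

IE₁ increases left→right with effective nuclear charge and decreases top→bottom as the valence shell moves farther out.
Neither a single period nor a single group — weigh both effects.
B > Mg: relative to Mg, both the across-period and down-group shifts push B's first ionization energy up.
Be > B: this pair runs against the simple trend — see the exception note.
I > Be: period and group pull opposite ways; the across-period shift dominates (1008 vs 900 kJ/mol).
N > I: the two effects oppose for this pair; the down-group effect wins (1402 vs 1008 kJ/mol).
Note the exception: Be has a higher first ionization energy than B, contrary to the simple trend — removing B's lone 2p electron is easier than breaking Be's filled 2s².
Tabulated first ionization energy (kJ/mol): Be 900, B 801, N 1402, Mg 738, I 1008.
So from lowest to highest: Mg < B < Be < I < N.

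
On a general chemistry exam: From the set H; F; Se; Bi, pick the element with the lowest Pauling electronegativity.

Bi

H is in period 1, group 1; F is in period 2, group 17; Se is in period 4, group 16; Bi is in period 6, group 15.
EN rises left→right (higher Z_eff, smaller atoms) and falls top→bottom (larger, more shielded atoms).
These span different periods and groups, so the two trends combine.
H > Bi: period and group pull opposite ways; the down-group shift dominates (2.20 vs 2.02).
Se > H: the two effects oppose for this pair; the across-period effect wins (2.55 vs 2.20).
F > Se: relative to Se, both the across-period and down-group shifts push F's electronegativity up.
Tabulated electronegativity (Pauling): H 2.20, F 3.98, Se 2.55, Bi 2.02.
The lowest Pauling electronegativity among these belongs to Bi.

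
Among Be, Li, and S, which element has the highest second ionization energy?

Li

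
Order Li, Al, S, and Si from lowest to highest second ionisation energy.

Si < Al < S < Li

After 1 electron has been removed, what remains? Li⁺ is the bare [He] core; Al⁺ still has 2 valence electrons; S⁺ still has 5 valence electrons; Si⁺ still has 3 valence electrons.
Breaking into a closed-shell core is much more expensive than removing a leftover valence electron — Li has the largest IE_2 here.
Valence configurations: Al⁺ [Ne]3s², S⁺ [Ne]3s²3p³, Si⁺ [Ne]3s²3p¹.
Si⁺ loses a lone 3p electron whereas Al⁺ must break into a filled 3s² pair, so IE_2(Al) > IE_2(Si) even though Si has the higher nuclear charge.
Approximate IE_2 values (kJ/mol): Li 7298, Al 1817, S 2252, Si 1577.
Putting it together, IE_2: Si < Al < S < Li.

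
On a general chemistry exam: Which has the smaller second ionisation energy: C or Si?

Consider each +1 ion: C⁺ still has 3 valence electrons; Si⁺ still has 3 valence electrons.
All are still removing valence electrons, so compare the +1 ions as you would atoms: IE_2 generally rises across a period (higher Z_eff) and falls down a group (larger shell), subject to the usual subshell exceptions.
Valence configurations: C⁺ [He]2s²2p¹, Si⁺ [Ne]3s²3p¹.
The numbers (kJ/mol): C 2353, Si 1577.
Overall IE_2 order: Si < C.

Si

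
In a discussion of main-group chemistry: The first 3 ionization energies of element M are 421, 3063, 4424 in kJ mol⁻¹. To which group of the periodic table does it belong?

Group 1

Look for the largest jump between consecutive ionization energies: IE2/IE1 ≈ 7.3, far larger than any earlier ratio.
That jump marks the point where a core electron is being removed. So the atom has 1 valence electron.
A main-group element with 1 valence electron is in group 1.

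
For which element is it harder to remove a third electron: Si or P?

Si

The third ionization energy removes an electron from the +2 ion. For each element: Si²⁺ still has 2 valence electrons; P²⁺ still has 3 valence electrons.
All are still removing valence electrons, so compare the +2 ions as you would atoms: IE_3 generally rises across a period (higher Z_eff) and falls down a group (larger shell), subject to the usual subshell exceptions.
Valence configurations: Si²⁺ [Ne]3s², P²⁺ [Ne]3s²3p¹.
P²⁺ loses a lone 3p electron whereas Si²⁺ must break into a filled 3s² pair, so IE_3(Si) > IE_3(P) even though P has the higher nuclear charge.
Approximate IE_3 values (kJ/mol): Si 3232, P 2914.
Putting it together, IE_3: P < Si.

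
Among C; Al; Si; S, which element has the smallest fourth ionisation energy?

After 3 electrons have been removed, what remains? C³⁺ still has 1 valence electron; Al³⁺ is the bare [Ne] core; Si³⁺ still has 1 valence electron; S³⁺ still has 3 valence electrons.
Pulling an electron out of a noble-gas core costs far more than removing a remaining valence electron, so Al sits at the high end of IE_4.
Valence configurations: C³⁺ [He]2s¹, Si³⁺ [Ne]3s¹, S³⁺ [Ne]3s²3p¹.
The numbers (kJ/mol): C 6223, Al 11577, Si 4356, S 4556.
Hence IE_4: Si < S < C < Al.

Si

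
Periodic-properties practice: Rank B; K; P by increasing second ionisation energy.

P, B, K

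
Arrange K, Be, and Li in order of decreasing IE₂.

Li > K > Be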